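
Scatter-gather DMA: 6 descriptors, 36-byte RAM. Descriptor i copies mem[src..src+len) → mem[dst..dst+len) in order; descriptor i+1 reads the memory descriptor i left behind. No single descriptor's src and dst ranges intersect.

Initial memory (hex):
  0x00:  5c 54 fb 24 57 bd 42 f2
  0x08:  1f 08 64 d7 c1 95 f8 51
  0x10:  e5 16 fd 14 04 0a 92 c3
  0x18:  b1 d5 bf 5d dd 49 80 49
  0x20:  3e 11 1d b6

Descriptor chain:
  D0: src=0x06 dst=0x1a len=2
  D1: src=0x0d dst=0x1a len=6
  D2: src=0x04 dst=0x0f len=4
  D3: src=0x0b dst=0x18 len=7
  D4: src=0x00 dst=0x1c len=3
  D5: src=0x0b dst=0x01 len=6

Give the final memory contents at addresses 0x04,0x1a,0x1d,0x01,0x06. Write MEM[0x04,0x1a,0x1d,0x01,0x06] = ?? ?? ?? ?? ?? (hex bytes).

MEM[0x04,0x1a,0x1d,0x01,0x06] = f8 95 54 d7 bd

[0] 0x06->0x1a len=2 : 42 f2
[1] 0x0d->0x1a len=6 : 95 f8 51 e5 16 fd
[2] 0x04->0x0f len=4 : 57 bd 42 f2
[3] 0x0b->0x18 len=7 : d7 c1 95 f8 57 bd 42
[4] 0x00->0x1c len=3 : 5c 54 fb
[5] 0x0b->0x01 len=6 : d7 c1 95 f8 57 bd
query mem[0x04]=0xf8, mem[0x1a]=0x95, mem[0x1d]=0x54, mem[0x01]=0xd7, mem[0x06]=0xbd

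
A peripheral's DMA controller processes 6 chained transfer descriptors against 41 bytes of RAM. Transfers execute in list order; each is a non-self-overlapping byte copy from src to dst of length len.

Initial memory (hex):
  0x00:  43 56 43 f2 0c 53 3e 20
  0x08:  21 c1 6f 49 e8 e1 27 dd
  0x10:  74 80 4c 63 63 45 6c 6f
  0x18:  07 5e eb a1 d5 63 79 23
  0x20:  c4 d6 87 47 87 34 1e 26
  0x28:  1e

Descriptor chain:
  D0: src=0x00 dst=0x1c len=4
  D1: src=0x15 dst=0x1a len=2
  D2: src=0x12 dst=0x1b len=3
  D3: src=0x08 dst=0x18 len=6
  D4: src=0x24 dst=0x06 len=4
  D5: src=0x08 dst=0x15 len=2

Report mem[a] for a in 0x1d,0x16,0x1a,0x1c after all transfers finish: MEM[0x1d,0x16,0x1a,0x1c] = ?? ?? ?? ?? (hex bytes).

MEM[0x1d,0x16,0x1a,0x1c] = e1 26 6f e8

#0 dst[0x1c+4] := {0x43,0x56,0x43,0xf2}
#1 dst[0x1a+2] := {0x45,0x6c}
#2 dst[0x1b+3] := {0x4c,0x63,0x63}
#3 dst[0x18+6] := {0x21,0xc1,0x6f,0x49,0xe8,0xe1}
#4 dst[0x06+4] := {0x87,0x34,0x1e,0x26}
#5 dst[0x15+2] := {0x1e,0x26}
query mem[0x1d]=0xe1, mem[0x16]=0x26, mem[0x1a]=0x6f, mem[0x1c]=0xe8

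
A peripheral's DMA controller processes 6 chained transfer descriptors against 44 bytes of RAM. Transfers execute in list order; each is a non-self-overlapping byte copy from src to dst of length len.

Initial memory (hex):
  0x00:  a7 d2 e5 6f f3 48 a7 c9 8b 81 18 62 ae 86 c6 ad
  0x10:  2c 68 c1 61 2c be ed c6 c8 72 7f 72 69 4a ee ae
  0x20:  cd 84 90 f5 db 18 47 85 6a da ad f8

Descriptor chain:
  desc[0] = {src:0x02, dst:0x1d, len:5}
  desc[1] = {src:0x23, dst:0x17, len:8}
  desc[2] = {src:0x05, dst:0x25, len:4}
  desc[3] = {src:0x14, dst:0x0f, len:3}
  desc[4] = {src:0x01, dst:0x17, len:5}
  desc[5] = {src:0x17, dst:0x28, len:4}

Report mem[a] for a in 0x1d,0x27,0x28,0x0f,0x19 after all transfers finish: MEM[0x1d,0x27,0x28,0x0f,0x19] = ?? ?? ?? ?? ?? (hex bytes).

MEM[0x1d,0x27,0x28,0x0f,0x19] = da c9 d2 2c 6f

#0 dst[0x1d+5] := {0xe5,0x6f,0xf3,0x48,0xa7}
#1 dst[0x17+8] := {0xf5,0xdb,0x18,0x47,0x85,0x6a,0xda,0xad}
#2 dst[0x25+4] := {0x48,0xa7,0xc9,0x8b}
#3 dst[0x0f+3] := {0x2c,0xbe,0xed}
#4 dst[0x17+5] := {0xd2,0xe5,0x6f,0xf3,0x48}
#5 dst[0x28+4] := {0xd2,0xe5,0x6f,0xf3}
query mem[0x1d]=0xda, mem[0x27]=0xc9, mem[0x28]=0xd2, mem[0x0f]=0x2c, mem[0x19]=0x6f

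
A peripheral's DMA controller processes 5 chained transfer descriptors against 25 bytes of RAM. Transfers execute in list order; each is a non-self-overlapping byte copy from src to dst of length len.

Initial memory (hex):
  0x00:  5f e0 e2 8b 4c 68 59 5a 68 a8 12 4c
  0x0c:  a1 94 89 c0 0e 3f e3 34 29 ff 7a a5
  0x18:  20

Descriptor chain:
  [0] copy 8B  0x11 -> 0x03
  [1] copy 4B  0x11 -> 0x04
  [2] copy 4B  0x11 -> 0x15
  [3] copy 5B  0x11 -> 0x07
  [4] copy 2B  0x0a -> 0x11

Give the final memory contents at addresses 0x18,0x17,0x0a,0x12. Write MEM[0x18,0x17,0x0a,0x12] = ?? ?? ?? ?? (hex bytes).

MEM[0x18,0x17,0x0a,0x12] = 29 34 29 3f

D0: mem[0x03..0x0a] <- [3f e3 34 29 ff 7a a5 20]
D1: mem[0x04..0x07] <- [3f e3 34 29]
D2: mem[0x15..0x18] <- [3f e3 34 29]
D3: mem[0x07..0x0b] <- [3f e3 34 29 3f]
D4: mem[0x11..0x12] <- [29 3f]
query mem[0x18]=0x29, mem[0x17]=0x34, mem[0x0a]=0x29, mem[0x12]=0x3f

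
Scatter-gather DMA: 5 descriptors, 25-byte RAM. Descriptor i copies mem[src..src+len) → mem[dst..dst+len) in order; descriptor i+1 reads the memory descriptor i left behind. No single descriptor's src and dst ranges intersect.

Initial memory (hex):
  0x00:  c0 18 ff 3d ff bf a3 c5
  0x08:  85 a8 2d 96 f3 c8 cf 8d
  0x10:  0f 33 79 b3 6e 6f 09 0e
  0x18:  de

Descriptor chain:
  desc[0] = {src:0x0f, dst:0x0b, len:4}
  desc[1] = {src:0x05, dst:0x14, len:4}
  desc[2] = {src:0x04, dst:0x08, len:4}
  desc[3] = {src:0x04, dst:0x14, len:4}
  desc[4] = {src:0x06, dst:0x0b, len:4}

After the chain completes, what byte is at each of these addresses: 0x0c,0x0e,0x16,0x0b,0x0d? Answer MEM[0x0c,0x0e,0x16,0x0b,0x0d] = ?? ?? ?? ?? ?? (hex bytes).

[0] 0x0f->0x0b len=4 : 8d 0f 33 79
[1] 0x05->0x14 len=4 : bf a3 c5 85
[2] 0x04->0x08 len=4 : ff bf a3 c5
[3] 0x04->0x14 len=4 : ff bf a3 c5
[4] 0x06->0x0b len=4 : a3 c5 ff bf
query mem[0x0c]=0xc5, mem[0x0e]=0xbf, mem[0x16]=0xa3, mem[0x0b]=0xa3, mem[0x0d]=0xff

MEM[0x0c,0x0e,0x16,0x0b,0x0d] = c5 bf a3 a3 ff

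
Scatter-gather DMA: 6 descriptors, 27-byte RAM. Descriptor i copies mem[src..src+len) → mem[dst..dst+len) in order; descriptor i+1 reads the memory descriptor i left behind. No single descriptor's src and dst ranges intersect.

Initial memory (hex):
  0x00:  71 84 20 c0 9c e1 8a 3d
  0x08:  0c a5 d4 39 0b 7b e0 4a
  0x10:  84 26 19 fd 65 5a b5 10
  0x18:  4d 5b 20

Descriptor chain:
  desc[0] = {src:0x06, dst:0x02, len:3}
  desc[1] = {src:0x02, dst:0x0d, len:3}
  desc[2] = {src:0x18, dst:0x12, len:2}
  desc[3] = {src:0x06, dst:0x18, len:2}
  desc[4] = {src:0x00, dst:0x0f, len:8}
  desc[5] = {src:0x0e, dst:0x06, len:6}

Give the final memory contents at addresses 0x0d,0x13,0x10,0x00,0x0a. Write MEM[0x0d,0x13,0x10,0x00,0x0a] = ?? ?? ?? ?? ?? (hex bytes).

[0] 0x06->0x02 len=3 : 8a 3d 0c
[1] 0x02->0x0d len=3 : 8a 3d 0c
[2] 0x18->0x12 len=2 : 4d 5b
[3] 0x06->0x18 len=2 : 8a 3d
[4] 0x00->0x0f len=8 : 71 84 8a 3d 0c e1 8a 3d
[5] 0x0e->0x06 len=6 : 3d 71 84 8a 3d 0c
query mem[0x0d]=0x8a, mem[0x13]=0x0c, mem[0x10]=0x84, mem[0x00]=0x71, mem[0x0a]=0x3d

MEM[0x0d,0x13,0x10,0x00,0x0a] = 8a 0c 84 71 3d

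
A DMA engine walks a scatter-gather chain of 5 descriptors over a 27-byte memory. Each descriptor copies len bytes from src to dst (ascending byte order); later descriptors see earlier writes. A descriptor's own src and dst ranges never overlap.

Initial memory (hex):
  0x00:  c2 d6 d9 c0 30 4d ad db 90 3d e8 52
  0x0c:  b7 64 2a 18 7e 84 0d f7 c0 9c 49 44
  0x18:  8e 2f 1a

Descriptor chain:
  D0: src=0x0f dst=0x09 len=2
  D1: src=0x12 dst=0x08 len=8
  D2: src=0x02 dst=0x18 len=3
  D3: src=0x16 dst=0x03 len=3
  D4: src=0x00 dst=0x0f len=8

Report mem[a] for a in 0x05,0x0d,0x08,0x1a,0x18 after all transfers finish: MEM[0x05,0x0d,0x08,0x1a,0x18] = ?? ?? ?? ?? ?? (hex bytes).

MEM[0x05,0x0d,0x08,0x1a,0x18] = d9 44 0d 30 d9

  after D0: wrote 2B at 0x09 = 187e
  after D1: wrote 8B at 0x08 = 0df7c09c49448e2f
  after D2: wrote 3B at 0x18 = d9c030
  after D3: wrote 3B at 0x03 = 4944d9
  after D4: wrote 8B at 0x0f = c2d6d94944d9addb
query mem[0x05]=0xd9, mem[0x0d]=0x44, mem[0x08]=0x0d, mem[0x1a]=0x30, mem[0x18]=0xd9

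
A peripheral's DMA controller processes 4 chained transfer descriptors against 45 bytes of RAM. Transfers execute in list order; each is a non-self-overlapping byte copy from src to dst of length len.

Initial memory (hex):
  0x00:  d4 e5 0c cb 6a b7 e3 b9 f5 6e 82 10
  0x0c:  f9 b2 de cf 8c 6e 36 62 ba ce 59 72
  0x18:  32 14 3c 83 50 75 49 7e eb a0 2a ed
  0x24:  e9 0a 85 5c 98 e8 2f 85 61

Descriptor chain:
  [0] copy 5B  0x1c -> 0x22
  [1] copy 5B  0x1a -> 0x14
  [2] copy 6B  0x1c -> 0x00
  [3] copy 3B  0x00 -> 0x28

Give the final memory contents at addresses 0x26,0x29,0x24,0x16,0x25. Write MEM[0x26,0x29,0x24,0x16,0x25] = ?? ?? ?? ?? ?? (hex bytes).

D0: mem[0x22..0x26] <- [50 75 49 7e eb]
D1: mem[0x14..0x18] <- [3c 83 50 75 49]
D2: mem[0x00..0x05] <- [50 75 49 7e eb a0]
D3: mem[0x28..0x2a] <- [50 75 49]
query mem[0x26]=0xeb, mem[0x29]=0x75, mem[0x24]=0x49, mem[0x16]=0x50, mem[0x25]=0x7e

MEM[0x26,0x29,0x24,0x16,0x25] = eb 75 49 50 7e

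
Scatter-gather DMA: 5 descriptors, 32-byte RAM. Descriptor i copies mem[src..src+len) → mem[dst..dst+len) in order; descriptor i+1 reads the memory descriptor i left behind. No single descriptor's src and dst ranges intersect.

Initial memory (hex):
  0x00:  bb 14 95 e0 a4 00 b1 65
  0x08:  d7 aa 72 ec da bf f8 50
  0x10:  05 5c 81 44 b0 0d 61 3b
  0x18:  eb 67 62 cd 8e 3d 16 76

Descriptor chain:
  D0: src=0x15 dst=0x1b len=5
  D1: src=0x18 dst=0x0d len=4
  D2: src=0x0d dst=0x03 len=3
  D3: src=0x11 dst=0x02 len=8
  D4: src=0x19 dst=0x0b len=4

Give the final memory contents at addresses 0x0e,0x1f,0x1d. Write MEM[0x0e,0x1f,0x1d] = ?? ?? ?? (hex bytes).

#0 dst[0x1b+5] := {0x0d,0x61,0x3b,0xeb,0x67}
#1 dst[0x0d+4] := {0xeb,0x67,0x62,0x0d}
#2 dst[0x03+3] := {0xeb,0x67,0x62}
#3 dst[0x02+8] := {0x5c,0x81,0x44,0xb0,0x0d,0x61,0x3b,0xeb}
#4 dst[0x0b+4] := {0x67,0x62,0x0d,0x61}
query mem[0x0e]=0x61, mem[0x1f]=0x67, mem[0x1d]=0x3b

MEM[0x0e,0x1f,0x1d] = 61 67 3b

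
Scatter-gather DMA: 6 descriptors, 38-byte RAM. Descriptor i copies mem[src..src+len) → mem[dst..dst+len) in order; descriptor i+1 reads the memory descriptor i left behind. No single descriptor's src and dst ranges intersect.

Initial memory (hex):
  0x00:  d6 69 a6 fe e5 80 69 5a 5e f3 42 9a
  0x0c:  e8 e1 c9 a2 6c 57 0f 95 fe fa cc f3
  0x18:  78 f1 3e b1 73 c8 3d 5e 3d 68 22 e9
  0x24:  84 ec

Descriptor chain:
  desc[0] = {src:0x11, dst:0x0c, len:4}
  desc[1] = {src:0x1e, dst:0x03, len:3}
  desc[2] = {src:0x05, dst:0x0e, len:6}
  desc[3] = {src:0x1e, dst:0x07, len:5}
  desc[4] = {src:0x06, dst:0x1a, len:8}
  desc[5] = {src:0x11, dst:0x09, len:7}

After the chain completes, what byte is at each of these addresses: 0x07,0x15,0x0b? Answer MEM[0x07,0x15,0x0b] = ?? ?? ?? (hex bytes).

#0 dst[0x0c+4] := {0x57,0x0f,0x95,0xfe}
#1 dst[0x03+3] := {0x3d,0x5e,0x3d}
#2 dst[0x0e+6] := {0x3d,0x69,0x5a,0x5e,0xf3,0x42}
#3 dst[0x07+5] := {0x3d,0x5e,0x3d,0x68,0x22}
#4 dst[0x1a+8] := {0x69,0x3d,0x5e,0x3d,0x68,0x22,0x57,0x0f}
#5 dst[0x09+7] := {0x5e,0xf3,0x42,0xfe,0xfa,0xcc,0xf3}
query mem[0x07]=0x3d, mem[0x15]=0xfa, mem[0x0b]=0x42

MEM[0x07,0x15,0x0b] = 3d fa 42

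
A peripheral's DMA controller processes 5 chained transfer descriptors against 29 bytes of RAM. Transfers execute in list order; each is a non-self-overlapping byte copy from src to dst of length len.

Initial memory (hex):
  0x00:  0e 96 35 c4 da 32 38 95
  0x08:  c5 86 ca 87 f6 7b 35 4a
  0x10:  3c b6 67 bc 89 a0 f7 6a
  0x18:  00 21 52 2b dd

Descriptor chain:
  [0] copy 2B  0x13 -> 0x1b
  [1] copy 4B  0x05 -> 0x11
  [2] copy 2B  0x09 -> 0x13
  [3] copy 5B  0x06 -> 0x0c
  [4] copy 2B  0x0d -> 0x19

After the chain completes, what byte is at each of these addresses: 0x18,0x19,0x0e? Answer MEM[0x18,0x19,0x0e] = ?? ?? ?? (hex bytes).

  after D0: wrote 2B at 0x1b = bc89
  after D1: wrote 4B at 0x11 = 323895c5
  after D2: wrote 2B at 0x13 = 86ca
  after D3: wrote 5B at 0x0c = 3895c586ca
  after D4: wrote 2B at 0x19 = 95c5
query mem[0x18]=0x00, mem[0x19]=0x95, mem[0x0e]=0xc5

MEM[0x18,0x19,0x0e] = 00 95 c5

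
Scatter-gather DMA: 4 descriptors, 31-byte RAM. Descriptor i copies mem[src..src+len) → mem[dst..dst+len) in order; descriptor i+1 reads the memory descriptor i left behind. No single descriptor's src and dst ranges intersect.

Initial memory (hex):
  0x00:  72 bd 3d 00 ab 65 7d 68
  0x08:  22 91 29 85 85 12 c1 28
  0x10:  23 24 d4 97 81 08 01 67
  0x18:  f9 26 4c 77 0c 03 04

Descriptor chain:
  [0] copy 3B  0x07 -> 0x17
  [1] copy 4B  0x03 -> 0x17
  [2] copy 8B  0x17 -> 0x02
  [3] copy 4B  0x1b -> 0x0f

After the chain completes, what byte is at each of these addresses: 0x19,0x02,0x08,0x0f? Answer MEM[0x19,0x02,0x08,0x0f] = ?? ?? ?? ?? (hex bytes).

MEM[0x19,0x02,0x08,0x0f] = 65 00 03 77

D0: mem[0x17..0x19] <- [68 22 91]
D1: mem[0x17..0x1a] <- [00 ab 65 7d]
D2: mem[0x02..0x09] <- [00 ab 65 7d 77 0c 03 04]
D3: mem[0x0f..0x12] <- [77 0c 03 04]
query mem[0x19]=0x65, mem[0x02]=0x00, mem[0x08]=0x03, mem[0x0f]=0x77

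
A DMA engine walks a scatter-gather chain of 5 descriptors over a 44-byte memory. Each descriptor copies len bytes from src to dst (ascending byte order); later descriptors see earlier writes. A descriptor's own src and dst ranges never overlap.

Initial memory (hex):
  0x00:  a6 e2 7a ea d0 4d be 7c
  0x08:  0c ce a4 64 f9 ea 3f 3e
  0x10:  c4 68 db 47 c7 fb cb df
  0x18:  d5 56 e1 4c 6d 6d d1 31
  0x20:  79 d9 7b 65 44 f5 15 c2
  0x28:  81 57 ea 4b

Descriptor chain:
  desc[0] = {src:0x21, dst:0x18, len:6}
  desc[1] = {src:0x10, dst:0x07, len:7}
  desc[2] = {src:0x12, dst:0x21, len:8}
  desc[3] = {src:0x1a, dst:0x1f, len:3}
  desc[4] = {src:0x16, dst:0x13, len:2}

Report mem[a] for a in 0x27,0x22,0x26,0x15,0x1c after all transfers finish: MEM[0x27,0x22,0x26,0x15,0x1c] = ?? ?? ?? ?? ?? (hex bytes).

MEM[0x27,0x22,0x26,0x15,0x1c] = d9 47 df fb f5

D0: mem[0x18..0x1d] <- [d9 7b 65 44 f5 15]
D1: mem[0x07..0x0d] <- [c4 68 db 47 c7 fb cb]
D2: mem[0x21..0x28] <- [db 47 c7 fb cb df d9 7b]
D3: mem[0x1f..0x21] <- [65 44 f5]
D4: mem[0x13..0x14] <- [cb df]
query mem[0x27]=0xd9, mem[0x22]=0x47, mem[0x26]=0xdf, mem[0x15]=0xfb, mem[0x1c]=0xf5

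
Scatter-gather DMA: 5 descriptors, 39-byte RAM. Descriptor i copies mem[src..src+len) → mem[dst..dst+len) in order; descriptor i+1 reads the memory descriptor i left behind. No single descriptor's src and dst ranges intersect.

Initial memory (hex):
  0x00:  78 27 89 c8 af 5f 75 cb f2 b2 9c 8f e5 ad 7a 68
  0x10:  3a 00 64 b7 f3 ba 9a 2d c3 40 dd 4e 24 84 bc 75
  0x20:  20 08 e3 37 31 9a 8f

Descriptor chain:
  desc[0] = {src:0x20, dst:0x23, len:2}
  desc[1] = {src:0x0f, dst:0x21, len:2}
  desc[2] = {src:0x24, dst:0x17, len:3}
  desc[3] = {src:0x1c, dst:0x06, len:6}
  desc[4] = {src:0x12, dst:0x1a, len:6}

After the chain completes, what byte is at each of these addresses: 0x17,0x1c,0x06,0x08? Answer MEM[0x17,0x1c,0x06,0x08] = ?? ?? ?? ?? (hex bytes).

  after D0: wrote 2B at 0x23 = 2008
  after D1: wrote 2B at 0x21 = 683a
  after D2: wrote 3B at 0x17 = 089a8f
  after D3: wrote 6B at 0x06 = 2484bc752068
  after D4: wrote 6B at 0x1a = 64b7f3ba9a08
query mem[0x17]=0x08, mem[0x1c]=0xf3, mem[0x06]=0x24, mem[0x08]=0xbc

MEM[0x17,0x1c,0x06,0x08] = 08 f3 24 bc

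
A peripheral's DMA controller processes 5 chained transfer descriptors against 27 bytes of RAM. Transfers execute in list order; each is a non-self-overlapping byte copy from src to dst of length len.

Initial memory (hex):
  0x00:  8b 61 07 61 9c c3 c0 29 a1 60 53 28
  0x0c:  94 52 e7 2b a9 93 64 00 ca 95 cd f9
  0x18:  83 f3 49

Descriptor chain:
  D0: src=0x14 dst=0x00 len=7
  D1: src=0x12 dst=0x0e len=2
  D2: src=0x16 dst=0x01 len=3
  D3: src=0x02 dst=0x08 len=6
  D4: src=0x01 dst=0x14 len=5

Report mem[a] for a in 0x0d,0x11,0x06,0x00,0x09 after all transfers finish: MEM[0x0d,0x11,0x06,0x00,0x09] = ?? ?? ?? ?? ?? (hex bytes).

MEM[0x0d,0x11,0x06,0x00,0x09] = 29 93 49 ca 83

D0: mem[0x00..0x06] <- [ca 95 cd f9 83 f3 49]
D1: mem[0x0e..0x0f] <- [64 00]
D2: mem[0x01..0x03] <- [cd f9 83]
D3: mem[0x08..0x0d] <- [f9 83 83 f3 49 29]
D4: mem[0x14..0x18] <- [cd f9 83 83 f3]
query mem[0x0d]=0x29, mem[0x11]=0x93, mem[0x06]=0x49, mem[0x00]=0xca, mem[0x09]=0x83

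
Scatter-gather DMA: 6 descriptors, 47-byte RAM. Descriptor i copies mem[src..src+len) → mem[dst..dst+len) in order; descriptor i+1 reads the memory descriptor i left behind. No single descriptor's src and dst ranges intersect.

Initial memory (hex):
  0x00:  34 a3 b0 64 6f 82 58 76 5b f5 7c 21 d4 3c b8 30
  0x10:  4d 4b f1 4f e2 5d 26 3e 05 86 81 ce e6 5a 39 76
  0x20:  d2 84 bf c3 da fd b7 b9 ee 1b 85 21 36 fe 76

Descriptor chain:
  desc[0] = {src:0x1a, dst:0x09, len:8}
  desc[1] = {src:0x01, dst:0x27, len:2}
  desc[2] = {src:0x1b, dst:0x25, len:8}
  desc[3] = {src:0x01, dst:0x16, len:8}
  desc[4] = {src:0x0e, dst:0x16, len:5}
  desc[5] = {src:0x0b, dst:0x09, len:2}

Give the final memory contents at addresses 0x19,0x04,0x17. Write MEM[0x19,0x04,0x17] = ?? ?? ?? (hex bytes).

  after D0: wrote 8B at 0x09 = 81cee65a3976d284
  after D1: wrote 2B at 0x27 = a3b0
  after D2: wrote 8B at 0x25 = cee65a3976d284bf
  after D3: wrote 8B at 0x16 = a3b0646f8258765b
  after D4: wrote 5B at 0x16 = 76d2844bf1
  after D5: wrote 2B at 0x09 = e65a
query mem[0x19]=0x4b, mem[0x04]=0x6f, mem[0x17]=0xd2

MEM[0x19,0x04,0x17] = 4b 6f d2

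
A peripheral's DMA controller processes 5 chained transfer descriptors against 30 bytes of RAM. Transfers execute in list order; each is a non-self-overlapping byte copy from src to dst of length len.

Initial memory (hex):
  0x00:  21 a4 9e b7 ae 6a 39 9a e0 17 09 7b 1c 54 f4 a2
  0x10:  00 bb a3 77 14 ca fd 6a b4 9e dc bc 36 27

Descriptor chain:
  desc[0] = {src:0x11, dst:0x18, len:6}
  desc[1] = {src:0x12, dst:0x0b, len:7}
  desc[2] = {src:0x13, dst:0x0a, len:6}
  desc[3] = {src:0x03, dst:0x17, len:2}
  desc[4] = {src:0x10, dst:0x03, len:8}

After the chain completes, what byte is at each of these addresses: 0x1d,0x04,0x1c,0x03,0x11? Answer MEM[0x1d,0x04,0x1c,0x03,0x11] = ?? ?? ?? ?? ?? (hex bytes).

MEM[0x1d,0x04,0x1c,0x03,0x11] = fd bb ca 6a bb

  after D0: wrote 6B at 0x18 = bba37714cafd
  after D1: wrote 7B at 0x0b = a37714cafd6abb
  after D2: wrote 6B at 0x0a = 7714cafd6abb
  after D3: wrote 2B at 0x17 = b7ae
  after D4: wrote 8B at 0x03 = 6abba37714cafdb7
query mem[0x1d]=0xfd, mem[0x04]=0xbb, mem[0x1c]=0xca, mem[0x03]=0x6a, mem[0x11]=0xbb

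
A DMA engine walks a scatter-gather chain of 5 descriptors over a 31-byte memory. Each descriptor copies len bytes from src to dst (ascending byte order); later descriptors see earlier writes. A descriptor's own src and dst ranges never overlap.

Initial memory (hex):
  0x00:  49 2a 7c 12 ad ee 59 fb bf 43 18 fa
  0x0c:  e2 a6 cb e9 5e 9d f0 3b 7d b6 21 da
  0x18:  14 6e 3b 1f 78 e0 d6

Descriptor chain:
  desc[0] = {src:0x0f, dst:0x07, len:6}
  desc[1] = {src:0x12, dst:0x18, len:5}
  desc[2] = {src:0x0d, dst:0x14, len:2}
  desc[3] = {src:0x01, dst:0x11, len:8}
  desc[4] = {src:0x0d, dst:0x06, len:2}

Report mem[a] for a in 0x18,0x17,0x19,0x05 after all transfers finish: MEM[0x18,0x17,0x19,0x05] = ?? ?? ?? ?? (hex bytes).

MEM[0x18,0x17,0x19,0x05] = 5e e9 3b ee

D0: mem[0x07..0x0c] <- [e9 5e 9d f0 3b 7d]
D1: mem[0x18..0x1c] <- [f0 3b 7d b6 21]
D2: mem[0x14..0x15] <- [a6 cb]
D3: mem[0x11..0x18] <- [2a 7c 12 ad ee 59 e9 5e]
D4: mem[0x06..0x07] <- [a6 cb]
query mem[0x18]=0x5e, mem[0x17]=0xe9, mem[0x19]=0x3b, mem[0x05]=0xee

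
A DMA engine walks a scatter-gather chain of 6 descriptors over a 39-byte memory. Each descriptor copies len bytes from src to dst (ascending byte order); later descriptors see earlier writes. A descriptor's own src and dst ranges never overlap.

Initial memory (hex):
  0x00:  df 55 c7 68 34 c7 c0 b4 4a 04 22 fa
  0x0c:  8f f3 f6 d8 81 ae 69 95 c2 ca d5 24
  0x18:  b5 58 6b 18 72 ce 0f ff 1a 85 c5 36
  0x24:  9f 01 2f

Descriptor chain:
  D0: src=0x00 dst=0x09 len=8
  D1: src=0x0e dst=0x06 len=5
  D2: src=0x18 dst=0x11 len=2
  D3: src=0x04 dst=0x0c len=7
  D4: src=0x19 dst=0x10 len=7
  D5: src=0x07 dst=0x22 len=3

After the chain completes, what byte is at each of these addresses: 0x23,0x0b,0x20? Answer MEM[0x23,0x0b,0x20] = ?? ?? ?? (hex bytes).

MEM[0x23,0x0b,0x20] = b4 c7 1a

  after D0: wrote 8B at 0x09 = df55c76834c7c0b4
  after D1: wrote 5B at 0x06 = c7c0b4ae69
  after D2: wrote 2B at 0x11 = b558
  after D3: wrote 7B at 0x0c = 34c7c7c0b4ae69
  after D4: wrote 7B at 0x10 = 586b1872ce0fff
  after D5: wrote 3B at 0x22 = c0b4ae
query mem[0x23]=0xb4, mem[0x0b]=0xc7, mem[0x20]=0x1a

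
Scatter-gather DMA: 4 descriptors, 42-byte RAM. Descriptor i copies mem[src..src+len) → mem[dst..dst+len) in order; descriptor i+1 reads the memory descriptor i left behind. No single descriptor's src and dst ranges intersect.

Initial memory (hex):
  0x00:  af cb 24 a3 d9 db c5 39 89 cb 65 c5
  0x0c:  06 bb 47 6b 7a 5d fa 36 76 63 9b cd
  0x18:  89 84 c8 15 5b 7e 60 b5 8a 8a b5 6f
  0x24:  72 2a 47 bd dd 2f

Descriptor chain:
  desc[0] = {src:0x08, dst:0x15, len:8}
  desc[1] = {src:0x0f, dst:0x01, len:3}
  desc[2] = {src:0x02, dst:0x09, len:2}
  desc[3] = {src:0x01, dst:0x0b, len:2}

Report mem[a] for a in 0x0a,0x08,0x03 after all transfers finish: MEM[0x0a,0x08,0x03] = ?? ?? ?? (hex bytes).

  after D0: wrote 8B at 0x15 = 89cb65c506bb476b
  after D1: wrote 3B at 0x01 = 6b7a5d
  after D2: wrote 2B at 0x09 = 7a5d
  after D3: wrote 2B at 0x0b = 6b7a
query mem[0x0a]=0x5d, mem[0x08]=0x89, mem[0x03]=0x5d

MEM[0x0a,0x08,0x03] = 5d 89 5d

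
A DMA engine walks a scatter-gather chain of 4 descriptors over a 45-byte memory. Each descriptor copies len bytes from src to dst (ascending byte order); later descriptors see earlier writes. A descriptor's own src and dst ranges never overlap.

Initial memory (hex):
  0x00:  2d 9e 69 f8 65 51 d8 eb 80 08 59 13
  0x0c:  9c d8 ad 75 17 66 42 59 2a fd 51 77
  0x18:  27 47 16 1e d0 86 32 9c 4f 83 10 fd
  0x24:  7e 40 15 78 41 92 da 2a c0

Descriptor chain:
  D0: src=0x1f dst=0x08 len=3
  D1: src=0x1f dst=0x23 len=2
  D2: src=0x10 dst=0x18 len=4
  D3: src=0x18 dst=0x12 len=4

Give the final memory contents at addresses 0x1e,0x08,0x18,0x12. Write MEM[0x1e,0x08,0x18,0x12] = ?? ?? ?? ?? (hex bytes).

  after D0: wrote 3B at 0x08 = 9c4f83
  after D1: wrote 2B at 0x23 = 9c4f
  after D2: wrote 4B at 0x18 = 17664259
  after D3: wrote 4B at 0x12 = 17664259
query mem[0x1e]=0x32, mem[0x08]=0x9c, mem[0x18]=0x17, mem[0x12]=0x17

MEM[0x1e,0x08,0x18,0x12] = 32 9c 17 17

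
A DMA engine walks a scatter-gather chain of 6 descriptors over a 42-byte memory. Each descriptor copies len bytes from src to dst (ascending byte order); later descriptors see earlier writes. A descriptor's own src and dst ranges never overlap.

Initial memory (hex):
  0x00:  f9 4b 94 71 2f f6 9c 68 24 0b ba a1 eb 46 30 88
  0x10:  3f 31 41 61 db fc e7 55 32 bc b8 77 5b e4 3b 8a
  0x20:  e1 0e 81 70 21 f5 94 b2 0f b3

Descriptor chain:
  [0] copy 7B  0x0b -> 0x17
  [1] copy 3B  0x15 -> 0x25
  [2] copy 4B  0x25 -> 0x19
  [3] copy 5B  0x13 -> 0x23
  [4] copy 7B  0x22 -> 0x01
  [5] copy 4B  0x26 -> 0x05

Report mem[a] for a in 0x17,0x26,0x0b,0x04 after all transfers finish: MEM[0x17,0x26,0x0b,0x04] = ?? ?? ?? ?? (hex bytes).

#0 dst[0x17+7] := {0xa1,0xeb,0x46,0x30,0x88,0x3f,0x31}
#1 dst[0x25+3] := {0xfc,0xe7,0xa1}
#2 dst[0x19+4] := {0xfc,0xe7,0xa1,0x0f}
#3 dst[0x23+5] := {0x61,0xdb,0xfc,0xe7,0xa1}
#4 dst[0x01+7] := {0x81,0x61,0xdb,0xfc,0xe7,0xa1,0x0f}
#5 dst[0x05+4] := {0xe7,0xa1,0x0f,0xb3}
query mem[0x17]=0xa1, mem[0x26]=0xe7, mem[0x0b]=0xa1, mem[0x04]=0xfc

MEM[0x17,0x26,0x0b,0x04] = a1 e7 a1 fc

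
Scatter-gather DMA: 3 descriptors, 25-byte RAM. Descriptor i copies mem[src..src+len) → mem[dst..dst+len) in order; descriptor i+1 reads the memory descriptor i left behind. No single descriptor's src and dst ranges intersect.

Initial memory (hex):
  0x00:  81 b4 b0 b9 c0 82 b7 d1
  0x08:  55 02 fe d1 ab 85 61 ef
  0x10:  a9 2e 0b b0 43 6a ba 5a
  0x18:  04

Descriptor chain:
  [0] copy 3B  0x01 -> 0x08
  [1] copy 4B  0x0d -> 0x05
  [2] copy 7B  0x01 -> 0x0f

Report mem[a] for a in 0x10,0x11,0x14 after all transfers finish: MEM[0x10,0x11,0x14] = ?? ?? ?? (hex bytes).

[0] 0x01->0x08 len=3 : b4 b0 b9
[1] 0x0d->0x05 len=4 : 85 61 ef a9
[2] 0x01->0x0f len=7 : b4 b0 b9 c0 85 61 ef
query mem[0x10]=0xb0, mem[0x11]=0xb9, mem[0x14]=0x61

MEM[0x10,0x11,0x14] = b0 b9 61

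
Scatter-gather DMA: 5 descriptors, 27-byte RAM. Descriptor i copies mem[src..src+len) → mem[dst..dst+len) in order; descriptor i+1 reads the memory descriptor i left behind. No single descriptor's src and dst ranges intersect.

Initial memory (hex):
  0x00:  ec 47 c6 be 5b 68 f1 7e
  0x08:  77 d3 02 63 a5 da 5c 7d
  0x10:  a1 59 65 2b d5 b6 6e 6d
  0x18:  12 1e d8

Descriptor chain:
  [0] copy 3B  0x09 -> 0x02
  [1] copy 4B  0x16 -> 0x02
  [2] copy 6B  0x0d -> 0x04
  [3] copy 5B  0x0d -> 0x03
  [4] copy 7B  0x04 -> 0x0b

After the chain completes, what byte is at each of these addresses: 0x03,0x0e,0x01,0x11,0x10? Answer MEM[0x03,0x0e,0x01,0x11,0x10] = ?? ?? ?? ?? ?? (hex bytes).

  after D0: wrote 3B at 0x02 = d30263
  after D1: wrote 4B at 0x02 = 6e6d121e
  after D2: wrote 6B at 0x04 = da5c7da15965
  after D3: wrote 5B at 0x03 = da5c7da159
  after D4: wrote 7B at 0x0b = 5c7da159596502
query mem[0x03]=0xda, mem[0x0e]=0x59, mem[0x01]=0x47, mem[0x11]=0x02, mem[0x10]=0x65

MEM[0x03,0x0e,0x01,0x11,0x10] = da 59 47 02 65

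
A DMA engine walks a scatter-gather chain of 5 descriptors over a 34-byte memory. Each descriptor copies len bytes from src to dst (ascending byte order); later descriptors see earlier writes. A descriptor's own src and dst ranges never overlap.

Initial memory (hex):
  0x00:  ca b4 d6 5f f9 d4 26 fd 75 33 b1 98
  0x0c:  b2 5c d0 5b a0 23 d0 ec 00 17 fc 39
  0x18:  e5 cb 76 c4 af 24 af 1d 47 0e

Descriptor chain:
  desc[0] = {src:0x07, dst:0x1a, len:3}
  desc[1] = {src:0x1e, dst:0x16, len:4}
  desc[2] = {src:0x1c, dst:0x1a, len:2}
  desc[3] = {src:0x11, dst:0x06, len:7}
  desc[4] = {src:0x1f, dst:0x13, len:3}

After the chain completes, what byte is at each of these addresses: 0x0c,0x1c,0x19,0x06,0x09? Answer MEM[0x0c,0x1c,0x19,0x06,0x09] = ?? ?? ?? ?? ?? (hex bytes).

MEM[0x0c,0x1c,0x19,0x06,0x09] = 1d 33 0e 23 00

[0] 0x07->0x1a len=3 : fd 75 33
[1] 0x1e->0x16 len=4 : af 1d 47 0e
[2] 0x1c->0x1a len=2 : 33 24
[3] 0x11->0x06 len=7 : 23 d0 ec 00 17 af 1d
[4] 0x1f->0x13 len=3 : 1d 47 0e
query mem[0x0c]=0x1d, mem[0x1c]=0x33, mem[0x19]=0x0e, mem[0x06]=0x23, mem[0x09]=0x00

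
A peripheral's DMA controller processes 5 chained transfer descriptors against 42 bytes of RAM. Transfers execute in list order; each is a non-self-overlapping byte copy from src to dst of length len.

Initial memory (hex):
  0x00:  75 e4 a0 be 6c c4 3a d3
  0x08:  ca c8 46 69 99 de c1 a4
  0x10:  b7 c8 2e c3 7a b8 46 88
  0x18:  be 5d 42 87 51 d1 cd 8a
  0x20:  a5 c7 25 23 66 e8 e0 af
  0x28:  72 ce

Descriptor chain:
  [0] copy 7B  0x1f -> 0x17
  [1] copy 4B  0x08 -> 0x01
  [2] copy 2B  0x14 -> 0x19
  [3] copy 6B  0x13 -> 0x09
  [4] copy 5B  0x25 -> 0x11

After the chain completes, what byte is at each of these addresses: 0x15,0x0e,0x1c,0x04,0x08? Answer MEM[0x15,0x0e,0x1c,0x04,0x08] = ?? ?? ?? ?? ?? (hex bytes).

#0 dst[0x17+7] := {0x8a,0xa5,0xc7,0x25,0x23,0x66,0xe8}
#1 dst[0x01+4] := {0xca,0xc8,0x46,0x69}
#2 dst[0x19+2] := {0x7a,0xb8}
#3 dst[0x09+6] := {0xc3,0x7a,0xb8,0x46,0x8a,0xa5}
#4 dst[0x11+5] := {0xe8,0xe0,0xaf,0x72,0xce}
query mem[0x15]=0xce, mem[0x0e]=0xa5, mem[0x1c]=0x66, mem[0x04]=0x69, mem[0x08]=0xca

MEM[0x15,0x0e,0x1c,0x04,0x08] = ce a5 66 69 ca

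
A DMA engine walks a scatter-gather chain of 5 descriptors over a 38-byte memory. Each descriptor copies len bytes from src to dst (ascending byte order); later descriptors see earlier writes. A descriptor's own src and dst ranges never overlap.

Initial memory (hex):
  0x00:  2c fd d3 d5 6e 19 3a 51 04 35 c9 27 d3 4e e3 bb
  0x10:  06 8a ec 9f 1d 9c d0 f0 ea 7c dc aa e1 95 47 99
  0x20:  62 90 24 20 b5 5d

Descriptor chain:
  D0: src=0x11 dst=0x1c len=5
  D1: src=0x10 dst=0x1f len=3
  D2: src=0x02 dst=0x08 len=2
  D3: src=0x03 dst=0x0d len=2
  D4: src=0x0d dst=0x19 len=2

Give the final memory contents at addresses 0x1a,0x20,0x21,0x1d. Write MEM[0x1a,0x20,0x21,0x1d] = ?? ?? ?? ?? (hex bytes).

D0: mem[0x1c..0x20] <- [8a ec 9f 1d 9c]
D1: mem[0x1f..0x21] <- [06 8a ec]
D2: mem[0x08..0x09] <- [d3 d5]
D3: mem[0x0d..0x0e] <- [d5 6e]
D4: mem[0x19..0x1a] <- [d5 6e]
query mem[0x1a]=0x6e, mem[0x20]=0x8a, mem[0x21]=0xec, mem[0x1d]=0xec

MEM[0x1a,0x20,0x21,0x1d] = 6e 8a ec ec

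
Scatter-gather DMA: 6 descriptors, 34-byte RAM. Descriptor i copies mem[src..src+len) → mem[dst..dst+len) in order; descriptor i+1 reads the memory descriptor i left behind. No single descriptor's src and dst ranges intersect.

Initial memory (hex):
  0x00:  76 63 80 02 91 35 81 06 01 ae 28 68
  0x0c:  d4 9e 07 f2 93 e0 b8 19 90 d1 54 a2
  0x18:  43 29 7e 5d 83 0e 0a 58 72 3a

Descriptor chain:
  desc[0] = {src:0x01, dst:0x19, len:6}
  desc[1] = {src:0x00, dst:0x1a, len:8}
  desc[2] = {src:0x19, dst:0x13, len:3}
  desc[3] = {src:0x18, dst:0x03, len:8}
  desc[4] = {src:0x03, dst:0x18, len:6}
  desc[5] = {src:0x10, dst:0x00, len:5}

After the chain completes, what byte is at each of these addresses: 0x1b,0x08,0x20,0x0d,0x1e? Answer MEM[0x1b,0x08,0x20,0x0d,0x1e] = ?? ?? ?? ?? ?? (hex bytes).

D0: mem[0x19..0x1e] <- [63 80 02 91 35 81]
D1: mem[0x1a..0x21] <- [76 63 80 02 91 35 81 06]
D2: mem[0x13..0x15] <- [63 76 63]
D3: mem[0x03..0x0a] <- [43 63 76 63 80 02 91 35]
D4: mem[0x18..0x1d] <- [43 63 76 63 80 02]
D5: mem[0x00..0x04] <- [93 e0 b8 63 76]
query mem[0x1b]=0x63, mem[0x08]=0x02, mem[0x20]=0x81, mem[0x0d]=0x9e, mem[0x1e]=0x91

MEM[0x1b,0x08,0x20,0x0d,0x1e] = 63 02 81 9e 91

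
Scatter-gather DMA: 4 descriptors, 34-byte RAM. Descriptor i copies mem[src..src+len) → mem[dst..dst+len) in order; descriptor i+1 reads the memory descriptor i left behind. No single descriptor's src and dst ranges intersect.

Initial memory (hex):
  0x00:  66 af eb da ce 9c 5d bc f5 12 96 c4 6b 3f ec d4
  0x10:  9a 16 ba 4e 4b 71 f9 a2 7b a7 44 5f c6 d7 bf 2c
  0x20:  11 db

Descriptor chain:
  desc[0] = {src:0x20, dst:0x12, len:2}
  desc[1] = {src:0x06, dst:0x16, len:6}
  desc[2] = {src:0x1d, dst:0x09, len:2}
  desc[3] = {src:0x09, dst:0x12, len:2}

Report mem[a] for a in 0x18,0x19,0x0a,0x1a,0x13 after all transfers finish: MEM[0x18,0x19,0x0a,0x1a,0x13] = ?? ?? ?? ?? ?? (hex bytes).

[0] 0x20->0x12 len=2 : 11 db
[1] 0x06->0x16 len=6 : 5d bc f5 12 96 c4
[2] 0x1d->0x09 len=2 : d7 bf
[3] 0x09->0x12 len=2 : d7 bf
query mem[0x18]=0xf5, mem[0x19]=0x12, mem[0x0a]=0xbf, mem[0x1a]=0x96, mem[0x13]=0xbf

MEM[0x18,0x19,0x0a,0x1a,0x13] = f5 12 bf 96 bf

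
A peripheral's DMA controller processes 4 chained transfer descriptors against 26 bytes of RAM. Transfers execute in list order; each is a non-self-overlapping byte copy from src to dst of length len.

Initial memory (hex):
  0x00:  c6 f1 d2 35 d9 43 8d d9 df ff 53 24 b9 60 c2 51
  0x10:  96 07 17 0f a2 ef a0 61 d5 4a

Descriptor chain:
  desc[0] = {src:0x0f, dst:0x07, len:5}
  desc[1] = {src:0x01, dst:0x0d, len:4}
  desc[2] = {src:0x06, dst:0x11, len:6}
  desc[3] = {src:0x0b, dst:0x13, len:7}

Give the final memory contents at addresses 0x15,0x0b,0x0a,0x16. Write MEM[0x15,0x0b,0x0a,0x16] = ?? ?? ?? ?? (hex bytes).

#0 dst[0x07+5] := {0x51,0x96,0x07,0x17,0x0f}
#1 dst[0x0d+4] := {0xf1,0xd2,0x35,0xd9}
#2 dst[0x11+6] := {0x8d,0x51,0x96,0x07,0x17,0x0f}
#3 dst[0x13+7] := {0x0f,0xb9,0xf1,0xd2,0x35,0xd9,0x8d}
query mem[0x15]=0xf1, mem[0x0b]=0x0f, mem[0x0a]=0x17, mem[0x16]=0xd2

MEM[0x15,0x0b,0x0a,0x16] = f1 0f 17 d2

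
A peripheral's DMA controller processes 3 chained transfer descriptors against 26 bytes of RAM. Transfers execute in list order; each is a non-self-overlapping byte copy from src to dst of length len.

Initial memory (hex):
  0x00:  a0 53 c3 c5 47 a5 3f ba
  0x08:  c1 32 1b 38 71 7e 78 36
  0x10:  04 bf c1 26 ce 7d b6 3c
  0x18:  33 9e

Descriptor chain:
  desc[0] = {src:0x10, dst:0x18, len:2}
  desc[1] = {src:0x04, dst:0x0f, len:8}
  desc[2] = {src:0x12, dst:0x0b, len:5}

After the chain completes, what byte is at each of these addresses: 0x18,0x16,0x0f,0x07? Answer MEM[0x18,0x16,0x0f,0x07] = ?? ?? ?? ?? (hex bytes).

[0] 0x10->0x18 len=2 : 04 bf
[1] 0x04->0x0f len=8 : 47 a5 3f ba c1 32 1b 38
[2] 0x12->0x0b len=5 : ba c1 32 1b 38
query mem[0x18]=0x04, mem[0x16]=0x38, mem[0x0f]=0x38, mem[0x07]=0xba

MEM[0x18,0x16,0x0f,0x07] = 04 38 38 ba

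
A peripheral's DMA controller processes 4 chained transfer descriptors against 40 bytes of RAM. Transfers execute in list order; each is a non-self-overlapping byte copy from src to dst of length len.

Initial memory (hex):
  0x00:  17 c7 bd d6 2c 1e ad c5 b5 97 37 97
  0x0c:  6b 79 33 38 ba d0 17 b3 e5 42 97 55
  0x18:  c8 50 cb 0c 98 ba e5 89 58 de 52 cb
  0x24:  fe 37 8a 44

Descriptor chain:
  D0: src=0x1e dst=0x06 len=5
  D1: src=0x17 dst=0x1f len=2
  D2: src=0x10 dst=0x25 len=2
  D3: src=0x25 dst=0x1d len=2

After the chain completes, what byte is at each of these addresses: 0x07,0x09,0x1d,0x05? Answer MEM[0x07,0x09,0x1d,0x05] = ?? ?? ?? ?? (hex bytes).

D0: mem[0x06..0x0a] <- [e5 89 58 de 52]
D1: mem[0x1f..0x20] <- [55 c8]
D2: mem[0x25..0x26] <- [ba d0]
D3: mem[0x1d..0x1e] <- [ba d0]
query mem[0x07]=0x89, mem[0x09]=0xde, mem[0x1d]=0xba, mem[0x05]=0x1e

MEM[0x07,0x09,0x1d,0x05] = 89 de ba 1e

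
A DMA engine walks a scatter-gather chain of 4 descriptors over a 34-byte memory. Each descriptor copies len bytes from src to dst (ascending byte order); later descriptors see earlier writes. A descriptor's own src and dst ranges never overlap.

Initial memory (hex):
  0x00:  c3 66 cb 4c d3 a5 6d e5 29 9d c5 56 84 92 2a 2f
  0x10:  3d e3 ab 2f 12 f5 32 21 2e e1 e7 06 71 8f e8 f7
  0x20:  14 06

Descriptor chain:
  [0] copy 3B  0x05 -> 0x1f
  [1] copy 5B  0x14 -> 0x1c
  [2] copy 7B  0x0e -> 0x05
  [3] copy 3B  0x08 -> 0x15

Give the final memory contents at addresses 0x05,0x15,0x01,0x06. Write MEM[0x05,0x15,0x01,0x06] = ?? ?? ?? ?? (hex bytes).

MEM[0x05,0x15,0x01,0x06] = 2a e3 66 2f

  after D0: wrote 3B at 0x1f = a56de5
  after D1: wrote 5B at 0x1c = 12f532212e
  after D2: wrote 7B at 0x05 = 2a2f3de3ab2f12
  after D3: wrote 3B at 0x15 = e3ab2f
query mem[0x05]=0x2a, mem[0x15]=0xe3, mem[0x01]=0x66, mem[0x06]=0x2f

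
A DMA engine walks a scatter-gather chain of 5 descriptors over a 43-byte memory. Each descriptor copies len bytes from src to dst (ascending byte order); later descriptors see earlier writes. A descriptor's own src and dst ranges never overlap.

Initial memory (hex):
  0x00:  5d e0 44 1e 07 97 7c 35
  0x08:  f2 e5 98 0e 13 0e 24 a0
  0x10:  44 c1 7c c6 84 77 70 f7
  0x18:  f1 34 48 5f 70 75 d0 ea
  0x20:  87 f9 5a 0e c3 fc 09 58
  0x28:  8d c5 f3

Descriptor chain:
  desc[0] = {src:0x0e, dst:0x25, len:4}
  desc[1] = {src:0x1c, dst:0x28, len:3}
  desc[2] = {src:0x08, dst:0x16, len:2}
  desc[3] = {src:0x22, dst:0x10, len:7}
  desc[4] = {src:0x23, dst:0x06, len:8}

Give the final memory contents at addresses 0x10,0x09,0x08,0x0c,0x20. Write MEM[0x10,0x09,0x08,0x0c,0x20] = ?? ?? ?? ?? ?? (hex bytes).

MEM[0x10,0x09,0x08,0x0c,0x20] = 5a a0 24 75 87

#0 dst[0x25+4] := {0x24,0xa0,0x44,0xc1}
#1 dst[0x28+3] := {0x70,0x75,0xd0}
#2 dst[0x16+2] := {0xf2,0xe5}
#3 dst[0x10+7] := {0x5a,0x0e,0xc3,0x24,0xa0,0x44,0x70}
#4 dst[0x06+8] := {0x0e,0xc3,0x24,0xa0,0x44,0x70,0x75,0xd0}
query mem[0x10]=0x5a, mem[0x09]=0xa0, mem[0x08]=0x24, mem[0x0c]=0x75, mem[0x20]=0x87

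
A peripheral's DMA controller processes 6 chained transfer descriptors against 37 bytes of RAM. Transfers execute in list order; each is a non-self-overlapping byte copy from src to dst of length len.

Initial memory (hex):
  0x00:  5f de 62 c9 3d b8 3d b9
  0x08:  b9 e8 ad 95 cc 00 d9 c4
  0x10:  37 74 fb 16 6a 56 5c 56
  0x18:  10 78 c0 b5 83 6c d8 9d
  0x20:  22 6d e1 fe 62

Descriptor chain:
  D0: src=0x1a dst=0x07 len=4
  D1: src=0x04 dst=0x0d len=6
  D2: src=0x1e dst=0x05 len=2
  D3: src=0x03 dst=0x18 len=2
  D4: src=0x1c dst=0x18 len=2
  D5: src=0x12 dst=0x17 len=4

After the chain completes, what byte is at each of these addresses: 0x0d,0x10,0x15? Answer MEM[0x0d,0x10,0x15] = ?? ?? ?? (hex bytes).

MEM[0x0d,0x10,0x15] = 3d c0 56

[0] 0x1a->0x07 len=4 : c0 b5 83 6c
[1] 0x04->0x0d len=6 : 3d b8 3d c0 b5 83
[2] 0x1e->0x05 len=2 : d8 9d
[3] 0x03->0x18 len=2 : c9 3d
[4] 0x1c->0x18 len=2 : 83 6c
[5] 0x12->0x17 len=4 : 83 16 6a 56
query mem[0x0d]=0x3d, mem[0x10]=0xc0, mem[0x15]=0x56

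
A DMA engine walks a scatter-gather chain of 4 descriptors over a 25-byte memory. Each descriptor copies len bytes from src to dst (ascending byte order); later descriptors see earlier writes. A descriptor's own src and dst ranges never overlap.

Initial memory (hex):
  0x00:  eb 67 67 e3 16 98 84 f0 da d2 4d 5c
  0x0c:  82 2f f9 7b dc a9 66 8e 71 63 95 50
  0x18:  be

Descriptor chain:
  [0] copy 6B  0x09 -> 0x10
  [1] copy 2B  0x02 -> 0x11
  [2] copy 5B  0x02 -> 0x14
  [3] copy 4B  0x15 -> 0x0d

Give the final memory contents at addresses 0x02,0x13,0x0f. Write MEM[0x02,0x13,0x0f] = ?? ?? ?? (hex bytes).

D0: mem[0x10..0x15] <- [d2 4d 5c 82 2f f9]
D1: mem[0x11..0x12] <- [67 e3]
D2: mem[0x14..0x18] <- [67 e3 16 98 84]
D3: mem[0x0d..0x10] <- [e3 16 98 84]
query mem[0x02]=0x67, mem[0x13]=0x82, mem[0x0f]=0x98

MEM[0x02,0x13,0x0f] = 67 82 98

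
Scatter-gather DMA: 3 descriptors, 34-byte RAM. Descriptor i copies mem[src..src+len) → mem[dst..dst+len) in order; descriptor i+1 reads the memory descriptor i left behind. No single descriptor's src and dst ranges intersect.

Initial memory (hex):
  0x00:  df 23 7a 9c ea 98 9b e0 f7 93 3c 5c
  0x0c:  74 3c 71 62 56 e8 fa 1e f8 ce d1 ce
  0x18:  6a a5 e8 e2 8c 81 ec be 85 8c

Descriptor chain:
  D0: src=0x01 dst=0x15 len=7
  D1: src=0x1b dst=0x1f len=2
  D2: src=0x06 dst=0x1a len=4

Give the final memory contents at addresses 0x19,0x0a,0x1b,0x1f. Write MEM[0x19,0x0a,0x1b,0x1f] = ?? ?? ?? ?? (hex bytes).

  after D0: wrote 7B at 0x15 = 237a9cea989be0
  after D1: wrote 2B at 0x1f = e08c
  after D2: wrote 4B at 0x1a = 9be0f793
query mem[0x19]=0x98, mem[0x0a]=0x3c, mem[0x1b]=0xe0, mem[0x1f]=0xe0

MEM[0x19,0x0a,0x1b,0x1f] = 98 3c e0 e0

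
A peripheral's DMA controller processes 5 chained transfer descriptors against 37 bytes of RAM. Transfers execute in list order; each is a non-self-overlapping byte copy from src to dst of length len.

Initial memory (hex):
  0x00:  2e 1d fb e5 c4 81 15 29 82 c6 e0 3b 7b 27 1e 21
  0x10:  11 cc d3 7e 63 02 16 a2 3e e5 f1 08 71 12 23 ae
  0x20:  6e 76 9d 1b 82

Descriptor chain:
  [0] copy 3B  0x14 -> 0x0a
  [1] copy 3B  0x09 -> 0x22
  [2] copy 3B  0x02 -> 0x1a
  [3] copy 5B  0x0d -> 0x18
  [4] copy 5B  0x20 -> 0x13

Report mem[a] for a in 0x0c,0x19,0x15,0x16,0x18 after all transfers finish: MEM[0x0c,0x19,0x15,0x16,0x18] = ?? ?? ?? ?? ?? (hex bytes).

MEM[0x0c,0x19,0x15,0x16,0x18] = 16 1e c6 63 27

#0 dst[0x0a+3] := {0x63,0x02,0x16}
#1 dst[0x22+3] := {0xc6,0x63,0x02}
#2 dst[0x1a+3] := {0xfb,0xe5,0xc4}
#3 dst[0x18+5] := {0x27,0x1e,0x21,0x11,0xcc}
#4 dst[0x13+5] := {0x6e,0x76,0xc6,0x63,0x02}
query mem[0x0c]=0x16, mem[0x19]=0x1e, mem[0x15]=0xc6, mem[0x16]=0x63, mem[0x18]=0x27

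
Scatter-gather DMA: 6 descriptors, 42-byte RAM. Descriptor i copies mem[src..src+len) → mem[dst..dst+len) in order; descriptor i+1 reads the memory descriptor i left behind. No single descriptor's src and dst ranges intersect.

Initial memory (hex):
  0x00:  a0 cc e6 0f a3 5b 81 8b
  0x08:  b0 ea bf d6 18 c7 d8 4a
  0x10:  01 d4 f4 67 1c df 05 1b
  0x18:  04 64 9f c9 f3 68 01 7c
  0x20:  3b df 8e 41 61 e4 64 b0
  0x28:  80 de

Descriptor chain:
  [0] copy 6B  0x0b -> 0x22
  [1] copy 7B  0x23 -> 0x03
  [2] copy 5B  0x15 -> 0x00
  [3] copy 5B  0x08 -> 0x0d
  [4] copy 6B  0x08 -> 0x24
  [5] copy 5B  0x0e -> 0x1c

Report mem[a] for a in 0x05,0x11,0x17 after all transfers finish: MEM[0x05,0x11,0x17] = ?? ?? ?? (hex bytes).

MEM[0x05,0x11,0x17] = d8 18 1b

[0] 0x0b->0x22 len=6 : d6 18 c7 d8 4a 01
[1] 0x23->0x03 len=7 : 18 c7 d8 4a 01 80 de
[2] 0x15->0x00 len=5 : df 05 1b 04 64
[3] 0x08->0x0d len=5 : 80 de bf d6 18
[4] 0x08->0x24 len=6 : 80 de bf d6 18 80
[5] 0x0e->0x1c len=5 : de bf d6 18 f4
query mem[0x05]=0xd8, mem[0x11]=0x18, mem[0x17]=0x1b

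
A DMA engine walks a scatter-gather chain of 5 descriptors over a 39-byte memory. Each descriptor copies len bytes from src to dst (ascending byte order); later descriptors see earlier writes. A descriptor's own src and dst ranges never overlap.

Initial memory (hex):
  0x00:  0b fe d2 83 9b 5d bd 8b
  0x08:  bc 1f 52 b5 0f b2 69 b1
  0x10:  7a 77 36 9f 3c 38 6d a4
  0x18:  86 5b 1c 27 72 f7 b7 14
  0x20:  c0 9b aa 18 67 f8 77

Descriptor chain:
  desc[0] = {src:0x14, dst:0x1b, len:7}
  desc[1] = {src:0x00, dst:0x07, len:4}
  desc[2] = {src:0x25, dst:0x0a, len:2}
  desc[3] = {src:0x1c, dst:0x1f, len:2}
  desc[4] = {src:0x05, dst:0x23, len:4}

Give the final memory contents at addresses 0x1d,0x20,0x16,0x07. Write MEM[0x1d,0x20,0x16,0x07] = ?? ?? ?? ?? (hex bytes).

MEM[0x1d,0x20,0x16,0x07] = 6d 6d 6d 0b

[0] 0x14->0x1b len=7 : 3c 38 6d a4 86 5b 1c
[1] 0x00->0x07 len=4 : 0b fe d2 83
[2] 0x25->0x0a len=2 : f8 77
[3] 0x1c->0x1f len=2 : 38 6d
[4] 0x05->0x23 len=4 : 5d bd 0b fe
query mem[0x1d]=0x6d, mem[0x20]=0x6d, mem[0x16]=0x6d, mem[0x07]=0x0b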